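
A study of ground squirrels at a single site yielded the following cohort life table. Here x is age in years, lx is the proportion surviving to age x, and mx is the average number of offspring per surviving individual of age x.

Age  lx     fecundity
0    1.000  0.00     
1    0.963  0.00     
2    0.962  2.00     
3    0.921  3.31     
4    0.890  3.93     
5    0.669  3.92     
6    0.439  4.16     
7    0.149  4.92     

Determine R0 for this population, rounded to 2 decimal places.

13.65

lx·mx by age: 0, 0, 1.924, 3.04851, 3.4977, 2.62248, 1.82624, 0.73308
R0 = Σ lx·mx = 13.65201 → 13.65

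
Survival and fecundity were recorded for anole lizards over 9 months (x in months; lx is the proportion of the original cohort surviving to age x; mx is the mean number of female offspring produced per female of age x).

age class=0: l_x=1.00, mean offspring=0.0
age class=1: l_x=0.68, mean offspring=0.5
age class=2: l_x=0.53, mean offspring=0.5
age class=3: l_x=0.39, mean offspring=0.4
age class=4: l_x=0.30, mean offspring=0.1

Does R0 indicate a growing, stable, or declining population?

declining

R0 = Σ lx·mx = 0 + 0.34 + 0.265 + 0.156 + 0.03 = 0.791
R0 < 1, so the population is declining.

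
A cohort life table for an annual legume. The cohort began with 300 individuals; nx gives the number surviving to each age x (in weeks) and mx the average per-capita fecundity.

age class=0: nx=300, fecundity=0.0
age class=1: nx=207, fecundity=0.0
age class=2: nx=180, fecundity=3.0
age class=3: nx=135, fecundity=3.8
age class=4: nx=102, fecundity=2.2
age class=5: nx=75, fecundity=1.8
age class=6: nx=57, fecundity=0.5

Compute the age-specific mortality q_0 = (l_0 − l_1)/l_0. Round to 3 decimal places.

lx = nx/n0 = nx/300: 1, 0.69, 0.6, 0.45, 0.34, 0.25, 0.19
q_0 = (l_0 − l_1) / l_0 = (1 − 0.69) / 1
     = 0.31 / 1 = 0.31 → 0.310

0.310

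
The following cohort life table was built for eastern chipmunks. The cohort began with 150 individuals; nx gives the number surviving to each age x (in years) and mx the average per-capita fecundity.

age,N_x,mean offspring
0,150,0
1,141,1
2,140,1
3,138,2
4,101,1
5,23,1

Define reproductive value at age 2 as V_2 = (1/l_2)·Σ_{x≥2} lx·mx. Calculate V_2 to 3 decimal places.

lx = nx/n0 = nx/150: 1, 0.94, 0.93333…, 0.92, 0.67333…, 0.15333…
lx·mx for x ≥ 2: 0.933333…, 1.84, 0.673333…, 0.153333… → sum = 3.6…
V_2 = 3.6… / l_2 = 3.6… / 0.933333… = 3.857143… → 3.857

3.857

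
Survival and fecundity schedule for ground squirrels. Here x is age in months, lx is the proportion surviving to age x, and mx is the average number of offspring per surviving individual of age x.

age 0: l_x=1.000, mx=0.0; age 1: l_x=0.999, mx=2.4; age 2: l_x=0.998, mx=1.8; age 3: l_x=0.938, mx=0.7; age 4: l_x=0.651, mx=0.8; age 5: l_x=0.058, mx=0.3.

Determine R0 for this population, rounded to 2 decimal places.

5.39

lx·mx by age: 0, 2.3976, 1.7964, 0.6566, 0.5208, 0.0174
R0 = Σ lx·mx = 5.3888 → 5.39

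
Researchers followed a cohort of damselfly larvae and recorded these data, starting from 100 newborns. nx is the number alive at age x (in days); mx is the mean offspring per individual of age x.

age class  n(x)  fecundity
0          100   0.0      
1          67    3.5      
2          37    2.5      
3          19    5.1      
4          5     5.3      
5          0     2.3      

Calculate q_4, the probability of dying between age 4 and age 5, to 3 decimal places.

lx = nx/n0 = nx/100: 1, 0.67, 0.37, 0.19, 0.05, 0
q_4 = (l_4 − l_5) / l_4 = (0.05 − 0) / 0.05
     = 0.05 / 0.05 = 1 → 1.000

1.000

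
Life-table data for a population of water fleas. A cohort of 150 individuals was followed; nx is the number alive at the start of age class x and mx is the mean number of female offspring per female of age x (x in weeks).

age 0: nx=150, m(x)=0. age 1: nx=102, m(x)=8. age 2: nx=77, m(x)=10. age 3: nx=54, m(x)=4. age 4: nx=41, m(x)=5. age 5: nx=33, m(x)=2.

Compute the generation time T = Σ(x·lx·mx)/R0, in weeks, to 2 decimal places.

2.00

lx = nx/n0 = nx/150: 1, 0.68, 0.51333…, 0.36, 0.27333…, 0.22
lx·mx: 0, 5.44, 5.133333…, 1.44, 1.366667…, 0.44 → R0 = 13.82…
x·lx·mx: 0, 5.44, 10.266667…, 4.32, 5.466667…, 2.2 → Σ = 27.693333…
T = 27.693333… / 13.82… = 2.003859… → 2.00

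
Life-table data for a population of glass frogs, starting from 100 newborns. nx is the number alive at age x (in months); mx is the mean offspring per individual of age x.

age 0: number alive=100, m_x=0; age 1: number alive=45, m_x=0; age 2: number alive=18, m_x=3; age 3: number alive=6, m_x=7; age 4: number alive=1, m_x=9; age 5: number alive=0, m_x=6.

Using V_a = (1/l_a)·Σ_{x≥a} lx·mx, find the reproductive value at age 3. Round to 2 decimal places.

8.50

lx = nx/n0 = nx/100: 1, 0.45, 0.18, 0.06, 0.01, 0
lx·mx for x ≥ 3: 0.42, 0.09, 0 → sum = 0.51
V_3 = 0.51 / l_3 = 0.51 / 0.06 = 8.5 → 8.50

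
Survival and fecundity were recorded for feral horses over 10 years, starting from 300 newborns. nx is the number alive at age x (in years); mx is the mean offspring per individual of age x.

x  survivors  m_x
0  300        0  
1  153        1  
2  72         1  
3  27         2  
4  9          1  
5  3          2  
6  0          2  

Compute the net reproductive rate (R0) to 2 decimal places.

lx = nx/n0 = nx/300: 1, 0.51, 0.24, 0.09, 0.03, 0.01, 0
lx·mx by age: 0, 0.51, 0.24, 0.18, 0.03, 0.02, 0
R0 = Σ lx·mx = 0.98 → 0.98

0.98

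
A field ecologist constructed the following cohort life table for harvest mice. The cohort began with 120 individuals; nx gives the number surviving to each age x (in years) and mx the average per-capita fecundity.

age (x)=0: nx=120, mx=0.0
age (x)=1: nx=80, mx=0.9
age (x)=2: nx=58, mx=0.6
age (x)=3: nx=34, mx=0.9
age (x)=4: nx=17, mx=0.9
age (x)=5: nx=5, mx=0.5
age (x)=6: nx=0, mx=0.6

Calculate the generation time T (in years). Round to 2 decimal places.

1.98

lx = nx/n0 = nx/120: 1, 0.66667…, 0.48333…, 0.28333…, 0.14167…, 0.04167…, 0
lx·mx: 0, 0.6…, 0.29…, 0.255…, 0.1275…, 0.020833…, 0 → R0 = 1.293333…
x·lx·mx: 0, 0.6…, 0.58…, 0.765…, 0.51…, 0.104167…, 0 → Σ = 2.559167…
T = 2.559167… / 1.293333… = 1.978737… → 1.98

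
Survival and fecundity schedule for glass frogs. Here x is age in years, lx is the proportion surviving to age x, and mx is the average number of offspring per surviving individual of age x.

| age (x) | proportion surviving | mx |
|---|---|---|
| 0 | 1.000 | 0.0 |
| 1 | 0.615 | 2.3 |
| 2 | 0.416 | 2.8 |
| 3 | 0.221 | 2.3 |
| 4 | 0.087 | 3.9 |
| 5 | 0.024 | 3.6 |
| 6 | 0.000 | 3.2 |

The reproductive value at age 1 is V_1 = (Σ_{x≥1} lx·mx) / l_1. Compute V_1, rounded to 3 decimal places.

lx·mx for x ≥ 1: 1.4145, 1.1648, 0.5083, 0.3393, 0.0864, 0 → sum = 3.5133
V_1 = 3.5133 / l_1 = 3.5133 / 0.615 = 5.712683… → 5.713

5.713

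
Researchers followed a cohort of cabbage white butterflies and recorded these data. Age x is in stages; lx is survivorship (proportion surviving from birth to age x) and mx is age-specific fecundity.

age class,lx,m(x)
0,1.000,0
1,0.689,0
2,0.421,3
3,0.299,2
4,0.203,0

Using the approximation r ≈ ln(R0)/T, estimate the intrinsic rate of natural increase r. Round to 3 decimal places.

0.268

R0 = Σ lx·mx = 0 + 0 + 1.263 + 0.598 + 0 = 1.861
Σ x·lx·mx = 4.32; T = 4.32/1.861 = 2.32133…
r ≈ ln(R0)/T = ln(1.861)/2.32133… = 0.26757… → 0.268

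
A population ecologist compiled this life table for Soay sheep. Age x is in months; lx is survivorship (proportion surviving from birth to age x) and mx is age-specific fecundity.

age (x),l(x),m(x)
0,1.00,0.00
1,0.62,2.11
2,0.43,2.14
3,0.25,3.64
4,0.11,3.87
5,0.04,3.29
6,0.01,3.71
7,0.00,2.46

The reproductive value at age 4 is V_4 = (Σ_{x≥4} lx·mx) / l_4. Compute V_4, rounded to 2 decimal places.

5.40

lx·mx for x ≥ 4: 0.4257, 0.1316, 0.0371, 0 → sum = 0.5944
V_4 = 0.5944 / l_4 = 0.5944 / 0.11 = 5.403636… → 5.40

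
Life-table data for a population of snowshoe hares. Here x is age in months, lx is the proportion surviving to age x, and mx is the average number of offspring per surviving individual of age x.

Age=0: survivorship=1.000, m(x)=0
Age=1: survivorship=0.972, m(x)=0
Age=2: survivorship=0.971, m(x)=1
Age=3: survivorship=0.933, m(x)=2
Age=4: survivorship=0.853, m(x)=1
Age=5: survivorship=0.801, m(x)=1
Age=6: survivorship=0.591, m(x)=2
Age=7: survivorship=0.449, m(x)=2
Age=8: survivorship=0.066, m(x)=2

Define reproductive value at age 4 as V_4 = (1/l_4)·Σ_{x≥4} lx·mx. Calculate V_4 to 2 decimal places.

lx·mx for x ≥ 4: 0.853, 0.801, 1.182, 0.898, 0.132 → sum = 3.866
V_4 = 3.866 / l_4 = 3.866 / 0.853 = 4.532239… → 4.53

4.53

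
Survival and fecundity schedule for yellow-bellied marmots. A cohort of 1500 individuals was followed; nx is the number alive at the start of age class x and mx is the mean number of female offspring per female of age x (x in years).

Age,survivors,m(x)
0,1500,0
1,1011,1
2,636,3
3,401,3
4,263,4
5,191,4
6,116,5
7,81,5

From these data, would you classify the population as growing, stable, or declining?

growing

lx = nx/n0 = nx/1500: 1, 0.674, 0.424, 0.26733…, 0.17533…, 0.12733…, 0.07733…, 0.054
R0 = Σ lx·mx = 0 + 0.674 + 1.272 + 0.802… + 0.701333… + 0.509333… + 0.386667… + 0.27 = 4.615333…
R0 > 1, so the population is growing.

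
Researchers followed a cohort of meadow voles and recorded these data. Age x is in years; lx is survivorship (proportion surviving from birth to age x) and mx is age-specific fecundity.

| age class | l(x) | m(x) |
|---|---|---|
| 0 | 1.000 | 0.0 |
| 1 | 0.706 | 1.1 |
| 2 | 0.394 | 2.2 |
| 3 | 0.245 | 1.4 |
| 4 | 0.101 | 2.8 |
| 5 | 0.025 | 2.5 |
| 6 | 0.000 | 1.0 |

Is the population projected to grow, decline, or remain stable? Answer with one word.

R0 = Σ lx·mx = 0 + 0.7766 + 0.8668 + 0.343 + 0.2828 + 0.0625 + 0 = 2.3317
R0 > 1, so the population is growing.

growing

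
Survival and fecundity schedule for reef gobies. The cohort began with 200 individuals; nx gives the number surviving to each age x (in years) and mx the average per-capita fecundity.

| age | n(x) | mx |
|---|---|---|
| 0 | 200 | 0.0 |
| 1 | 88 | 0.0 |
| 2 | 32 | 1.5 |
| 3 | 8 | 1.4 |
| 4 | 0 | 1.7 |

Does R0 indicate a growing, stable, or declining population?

lx = nx/n0 = nx/200: 1, 0.44, 0.16, 0.04, 0
R0 = Σ lx·mx = 0 + 0 + 0.24 + 0.056 + 0 = 0.296
R0 < 1, so the population is declining.

declining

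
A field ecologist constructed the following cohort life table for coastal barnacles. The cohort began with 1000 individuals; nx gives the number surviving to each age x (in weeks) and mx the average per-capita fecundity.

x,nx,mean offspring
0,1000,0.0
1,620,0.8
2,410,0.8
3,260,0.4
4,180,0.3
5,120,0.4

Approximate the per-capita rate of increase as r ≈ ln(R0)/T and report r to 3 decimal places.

lx = nx/n0 = nx/1000: 1, 0.62, 0.41, 0.26, 0.18, 0.12
R0 = Σ lx·mx = 0 + 0.496 + 0.328 + 0.104 + 0.054 + 0.048 = 1.03
Σ x·lx·mx = 1.92; T = 1.92/1.03 = 1.86408…
r ≈ ln(R0)/T = ln(1.03)/1.86408… = 0.01586… → 0.016

0.016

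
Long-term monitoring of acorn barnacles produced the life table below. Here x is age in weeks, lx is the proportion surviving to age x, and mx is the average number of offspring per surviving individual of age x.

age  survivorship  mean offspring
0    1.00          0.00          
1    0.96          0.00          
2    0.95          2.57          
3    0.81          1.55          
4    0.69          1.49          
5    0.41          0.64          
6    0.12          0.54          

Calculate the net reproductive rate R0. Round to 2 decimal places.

lx·mx by age: 0, 0, 2.4415, 1.2555, 1.0281, 0.2624, 0.0648
R0 = Σ lx·mx = 5.0523 → 5.05

5.05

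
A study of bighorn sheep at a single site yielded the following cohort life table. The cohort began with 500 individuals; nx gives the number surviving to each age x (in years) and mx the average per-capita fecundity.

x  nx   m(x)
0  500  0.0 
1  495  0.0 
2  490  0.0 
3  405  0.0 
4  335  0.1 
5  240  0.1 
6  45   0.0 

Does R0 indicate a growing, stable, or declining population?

declining

lx = nx/n0 = nx/500: 1, 0.99, 0.98, 0.81, 0.67, 0.48, 0.09
R0 = Σ lx·mx = 0 + 0 + 0 + 0 + 0.067 + 0.048 + 0 = 0.115
R0 < 1, so the population is declining.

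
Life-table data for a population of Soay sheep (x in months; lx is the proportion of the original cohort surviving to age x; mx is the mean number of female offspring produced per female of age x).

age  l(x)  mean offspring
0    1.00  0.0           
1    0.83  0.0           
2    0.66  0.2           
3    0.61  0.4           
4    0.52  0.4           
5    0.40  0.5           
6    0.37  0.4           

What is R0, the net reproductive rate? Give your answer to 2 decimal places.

lx·mx by age: 0, 0, 0.132, 0.244, 0.208, 0.2, 0.148
R0 = Σ lx·mx = 0.932 → 0.93

0.93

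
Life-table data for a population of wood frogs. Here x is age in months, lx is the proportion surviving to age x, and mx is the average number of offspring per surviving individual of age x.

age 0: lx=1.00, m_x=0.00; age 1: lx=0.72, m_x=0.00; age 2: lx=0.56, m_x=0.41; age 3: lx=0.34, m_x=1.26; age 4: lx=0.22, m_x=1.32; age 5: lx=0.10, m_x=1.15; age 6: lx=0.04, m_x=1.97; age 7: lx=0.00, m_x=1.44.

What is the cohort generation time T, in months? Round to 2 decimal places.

lx·mx: 0, 0, 0.2296, 0.4284, 0.2904, 0.115, 0.0788, 0 → R0 = 1.1422
x·lx·mx: 0, 0, 0.4592, 1.2852, 1.1616, 0.575, 0.4728, 0 → Σ = 3.9538
T = 3.9538 / 1.1422 = 3.461565… → 3.46

3.46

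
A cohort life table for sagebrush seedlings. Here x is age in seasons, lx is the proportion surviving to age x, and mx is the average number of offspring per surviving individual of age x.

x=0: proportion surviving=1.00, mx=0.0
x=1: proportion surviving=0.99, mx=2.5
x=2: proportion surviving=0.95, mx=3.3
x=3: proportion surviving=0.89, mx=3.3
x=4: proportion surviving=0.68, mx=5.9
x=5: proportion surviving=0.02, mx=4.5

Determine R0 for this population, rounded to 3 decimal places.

lx·mx by age: 0, 2.475, 3.135, 2.937, 4.012, 0.09
R0 = Σ lx·mx = 12.649 → 12.649

12.649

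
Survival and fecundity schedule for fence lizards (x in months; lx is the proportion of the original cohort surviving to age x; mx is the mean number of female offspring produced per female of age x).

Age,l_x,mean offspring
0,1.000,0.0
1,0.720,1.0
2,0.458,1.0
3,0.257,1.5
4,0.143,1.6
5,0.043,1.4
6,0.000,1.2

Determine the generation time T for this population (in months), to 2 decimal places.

lx·mx: 0, 0.72, 0.458, 0.3855, 0.2288, 0.0602, 0 → R0 = 1.8525
x·lx·mx: 0, 0.72, 0.916, 1.1565, 0.9152, 0.301, 0 → Σ = 4.0087
T = 4.0087 / 1.8525 = 2.163941… → 2.16

2.16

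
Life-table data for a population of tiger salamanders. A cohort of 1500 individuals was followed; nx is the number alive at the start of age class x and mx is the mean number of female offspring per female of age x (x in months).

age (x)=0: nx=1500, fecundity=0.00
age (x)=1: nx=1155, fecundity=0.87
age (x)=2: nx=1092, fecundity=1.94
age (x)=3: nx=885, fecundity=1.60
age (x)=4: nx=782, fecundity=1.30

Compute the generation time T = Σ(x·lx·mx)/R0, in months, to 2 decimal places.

2.44

lx = nx/n0 = nx/1500: 1, 0.77, 0.728, 0.59, 0.52133…
lx·mx: 0, 0.6699, 1.41232, 0.944, 0.677733… → R0 = 3.703953…
x·lx·mx: 0, 0.6699, 2.82464, 2.832, 2.710933… → Σ = 9.037473…
T = 9.037473… / 3.703953… = 2.439953… → 2.44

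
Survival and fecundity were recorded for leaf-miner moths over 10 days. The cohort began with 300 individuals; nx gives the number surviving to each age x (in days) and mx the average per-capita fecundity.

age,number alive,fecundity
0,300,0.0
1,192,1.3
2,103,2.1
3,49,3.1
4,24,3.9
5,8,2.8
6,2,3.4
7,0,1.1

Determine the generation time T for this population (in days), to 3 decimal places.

lx = nx/n0 = nx/300: 1, 0.64, 0.34333…, 0.16333…, 0.08, 0.02667…, 0.00667…, 0
lx·mx: 0, 0.832, 0.721…, 0.506333…, 0.312, 0.074667…, 0.022667…, 0 → R0 = 2.468667…
x·lx·mx: 0, 0.832, 1.442…, 1.519…, 1.248, 0.373333…, 0.136…, 0 → Σ = 5.550333…
T = 5.550333… / 2.468667… = 2.248312… → 2.248

2.248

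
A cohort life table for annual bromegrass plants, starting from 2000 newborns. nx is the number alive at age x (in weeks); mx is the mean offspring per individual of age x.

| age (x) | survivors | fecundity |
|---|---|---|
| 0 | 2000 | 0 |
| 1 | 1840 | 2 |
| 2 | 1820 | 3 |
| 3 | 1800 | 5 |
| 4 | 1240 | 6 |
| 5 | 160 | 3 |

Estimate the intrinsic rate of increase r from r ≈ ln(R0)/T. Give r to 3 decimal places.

lx = nx/n0 = nx/2000: 1, 0.92, 0.91, 0.9, 0.62, 0.08
R0 = Σ lx·mx = 0 + 1.84 + 2.73 + 4.5 + 3.72 + 0.24 = 13.03
Σ x·lx·mx = 36.88; T = 36.88/13.03 = 2.83039…
r ≈ ln(R0)/T = ln(13.03)/2.83039… = 0.90703… → 0.907

0.907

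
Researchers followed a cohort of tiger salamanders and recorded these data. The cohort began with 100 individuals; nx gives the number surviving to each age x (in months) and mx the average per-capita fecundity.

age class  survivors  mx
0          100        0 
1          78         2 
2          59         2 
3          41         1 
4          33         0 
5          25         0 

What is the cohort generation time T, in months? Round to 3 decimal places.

1.635

lx = nx/n0 = nx/100: 1, 0.78, 0.59, 0.41, 0.33, 0.25
lx·mx: 0, 1.56, 1.18, 0.41, 0, 0 → R0 = 3.15
x·lx·mx: 0, 1.56, 2.36, 1.23, 0, 0 → Σ = 5.15
T = 5.15 / 3.15 = 1.634921… → 1.635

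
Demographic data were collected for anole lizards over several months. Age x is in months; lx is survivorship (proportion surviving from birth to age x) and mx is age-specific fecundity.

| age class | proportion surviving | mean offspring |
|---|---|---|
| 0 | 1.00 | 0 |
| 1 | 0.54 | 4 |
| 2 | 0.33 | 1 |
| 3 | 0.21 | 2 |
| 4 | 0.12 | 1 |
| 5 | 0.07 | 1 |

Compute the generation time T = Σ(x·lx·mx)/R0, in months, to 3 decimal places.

lx·mx: 0, 2.16, 0.33, 0.42, 0.12, 0.07 → R0 = 3.1
x·lx·mx: 0, 2.16, 0.66, 1.26, 0.48, 0.35 → Σ = 4.91
T = 4.91 / 3.1 = 1.583871… → 1.584

1.584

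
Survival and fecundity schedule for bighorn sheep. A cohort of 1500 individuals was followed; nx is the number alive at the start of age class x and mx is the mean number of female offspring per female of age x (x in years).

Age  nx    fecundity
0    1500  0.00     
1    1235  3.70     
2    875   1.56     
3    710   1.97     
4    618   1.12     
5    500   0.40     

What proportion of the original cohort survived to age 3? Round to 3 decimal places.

0.473

l_3 = n_3/n_0 = 710/1500 = 0.473333… → 0.473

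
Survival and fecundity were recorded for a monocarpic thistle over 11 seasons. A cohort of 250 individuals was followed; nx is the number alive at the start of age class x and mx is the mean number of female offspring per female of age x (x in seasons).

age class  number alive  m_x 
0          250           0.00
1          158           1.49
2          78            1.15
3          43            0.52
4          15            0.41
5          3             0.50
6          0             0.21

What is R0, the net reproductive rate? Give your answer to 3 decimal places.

1.421

lx = nx/n0 = nx/250: 1, 0.632, 0.312, 0.172, 0.06, 0.012, 0
lx·mx by age: 0, 0.94168, 0.3588, 0.08944, 0.0246, 0.006, 0
R0 = Σ lx·mx = 1.42052 → 1.421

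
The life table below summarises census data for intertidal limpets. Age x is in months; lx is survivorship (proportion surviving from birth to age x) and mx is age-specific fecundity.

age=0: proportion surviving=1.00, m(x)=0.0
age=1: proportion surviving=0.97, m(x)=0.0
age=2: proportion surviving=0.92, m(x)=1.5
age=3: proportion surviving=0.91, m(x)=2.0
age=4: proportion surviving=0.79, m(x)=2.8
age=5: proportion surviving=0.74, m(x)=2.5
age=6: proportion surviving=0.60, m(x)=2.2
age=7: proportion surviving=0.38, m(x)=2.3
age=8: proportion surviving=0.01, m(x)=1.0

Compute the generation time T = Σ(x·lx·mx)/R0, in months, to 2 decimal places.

lx·mx: 0, 0, 1.38, 1.82, 2.212, 1.85, 1.32, 0.874, 0.01 → R0 = 9.466
x·lx·mx: 0, 0, 2.76, 5.46, 8.848, 9.25, 7.92, 6.118, 0.08 → Σ = 40.436
T = 40.436 / 9.466 = 4.271709… → 4.27

4.27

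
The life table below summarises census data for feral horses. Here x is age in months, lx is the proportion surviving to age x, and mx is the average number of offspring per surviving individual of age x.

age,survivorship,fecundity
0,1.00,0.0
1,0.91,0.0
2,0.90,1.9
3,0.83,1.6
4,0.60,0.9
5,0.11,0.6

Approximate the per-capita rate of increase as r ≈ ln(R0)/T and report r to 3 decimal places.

0.476

R0 = Σ lx·mx = 0 + 0 + 1.71 + 1.328 + 0.54 + 0.066 = 3.644
Σ x·lx·mx = 9.894; T = 9.894/3.644 = 2.71515…
r ≈ ln(R0)/T = ln(3.644)/2.71515… = 0.47625… → 0.476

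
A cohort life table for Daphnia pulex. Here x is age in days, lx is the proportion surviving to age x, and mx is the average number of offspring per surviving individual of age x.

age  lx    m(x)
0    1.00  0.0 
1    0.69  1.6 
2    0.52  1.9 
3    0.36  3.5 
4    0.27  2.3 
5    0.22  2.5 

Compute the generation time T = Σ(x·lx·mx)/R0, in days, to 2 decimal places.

lx·mx: 0, 1.104, 0.988, 1.26, 0.621, 0.55 → R0 = 4.523
x·lx·mx: 0, 1.104, 1.976, 3.78, 2.484, 2.75 → Σ = 12.094
T = 12.094 / 4.523 = 2.673889… → 2.67

2.67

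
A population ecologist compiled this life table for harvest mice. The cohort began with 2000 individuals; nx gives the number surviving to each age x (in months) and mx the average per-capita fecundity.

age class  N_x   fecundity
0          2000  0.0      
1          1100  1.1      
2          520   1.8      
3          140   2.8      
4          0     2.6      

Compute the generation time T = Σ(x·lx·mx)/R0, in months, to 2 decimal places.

lx = nx/n0 = nx/2000: 1, 0.55, 0.26, 0.07, 0
lx·mx: 0, 0.605, 0.468, 0.196, 0 → R0 = 1.269
x·lx·mx: 0, 0.605, 0.936, 0.588, 0 → Σ = 2.129
T = 2.129 / 1.269 = 1.677699… → 1.68

1.68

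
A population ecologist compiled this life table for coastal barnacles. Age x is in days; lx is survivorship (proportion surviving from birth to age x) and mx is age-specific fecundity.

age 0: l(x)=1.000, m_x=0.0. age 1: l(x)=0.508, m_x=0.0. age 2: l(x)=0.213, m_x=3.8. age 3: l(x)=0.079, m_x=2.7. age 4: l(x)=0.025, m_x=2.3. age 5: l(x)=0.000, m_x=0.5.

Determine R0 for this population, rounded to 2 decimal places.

1.08

lx·mx by age: 0, 0, 0.8094, 0.2133, 0.0575, 0
R0 = Σ lx·mx = 1.0802 → 1.08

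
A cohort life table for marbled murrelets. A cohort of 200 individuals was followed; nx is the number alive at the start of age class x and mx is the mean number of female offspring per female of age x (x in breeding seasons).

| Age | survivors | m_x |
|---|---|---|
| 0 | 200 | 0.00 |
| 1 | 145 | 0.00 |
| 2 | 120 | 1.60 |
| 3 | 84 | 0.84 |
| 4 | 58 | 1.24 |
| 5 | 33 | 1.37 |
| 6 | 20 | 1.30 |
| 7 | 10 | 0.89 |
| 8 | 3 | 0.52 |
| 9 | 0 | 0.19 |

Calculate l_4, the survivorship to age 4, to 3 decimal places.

l_4 = n_4/n_0 = 58/200 = 0.29 → 0.290

0.290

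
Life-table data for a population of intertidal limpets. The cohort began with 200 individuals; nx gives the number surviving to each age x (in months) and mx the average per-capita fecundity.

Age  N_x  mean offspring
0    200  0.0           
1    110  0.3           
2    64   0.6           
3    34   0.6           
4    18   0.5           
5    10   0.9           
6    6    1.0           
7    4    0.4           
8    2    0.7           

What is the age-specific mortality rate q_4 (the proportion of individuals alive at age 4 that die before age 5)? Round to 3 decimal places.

0.444

lx = nx/n0 = nx/200: 1, 0.55, 0.32, 0.17, 0.09, 0.05, 0.03, 0.02, 0.01
q_4 = (l_4 − l_5) / l_4 = (0.09 − 0.05) / 0.09
     = 0.04 / 0.09 = 0.444444… → 0.444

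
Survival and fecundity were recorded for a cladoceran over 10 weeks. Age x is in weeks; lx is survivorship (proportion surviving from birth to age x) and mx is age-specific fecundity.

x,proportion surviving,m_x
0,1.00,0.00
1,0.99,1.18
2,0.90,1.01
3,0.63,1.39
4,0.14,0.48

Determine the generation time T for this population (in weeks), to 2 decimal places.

lx·mx: 0, 1.1682, 0.909, 0.8757, 0.0672 → R0 = 3.0201
x·lx·mx: 0, 1.1682, 1.818, 2.6271, 0.2688 → Σ = 5.8821
T = 5.8821 / 3.0201 = 1.947651… → 1.95

1.95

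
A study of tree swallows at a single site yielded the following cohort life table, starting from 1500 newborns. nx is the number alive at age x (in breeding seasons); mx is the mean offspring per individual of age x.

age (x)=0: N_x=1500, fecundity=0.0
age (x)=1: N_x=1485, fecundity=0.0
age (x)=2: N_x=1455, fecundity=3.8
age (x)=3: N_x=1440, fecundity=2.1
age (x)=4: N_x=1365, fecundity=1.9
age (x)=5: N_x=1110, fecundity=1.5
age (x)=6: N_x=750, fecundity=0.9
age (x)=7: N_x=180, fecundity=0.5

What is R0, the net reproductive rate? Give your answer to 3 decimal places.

9.051

lx = nx/n0 = nx/1500: 1, 0.99, 0.97, 0.96, 0.91, 0.74, 0.5, 0.12
lx·mx by age: 0, 0, 3.686, 2.016, 1.729, 1.11, 0.45, 0.06
R0 = Σ lx·mx = 9.051 → 9.051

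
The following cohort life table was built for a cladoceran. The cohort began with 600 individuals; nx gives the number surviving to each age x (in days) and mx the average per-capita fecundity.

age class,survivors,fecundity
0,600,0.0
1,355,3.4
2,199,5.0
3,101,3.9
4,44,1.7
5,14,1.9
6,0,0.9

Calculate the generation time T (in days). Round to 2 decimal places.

lx = nx/n0 = nx/600: 1, 0.59167…, 0.33167…, 0.16833…, 0.07333…, 0.02333…, 0
lx·mx: 0, 2.011667…, 1.658333…, 0.6565…, 0.124667…, 0.044333…, 0 → R0 = 4.4955…
x·lx·mx: 0, 2.011667…, 3.316667…, 1.9695…, 0.498667…, 0.221667…, 0 → Σ = 8.018167…
T = 8.018167… / 4.4955… = 1.783598… → 1.78

1.78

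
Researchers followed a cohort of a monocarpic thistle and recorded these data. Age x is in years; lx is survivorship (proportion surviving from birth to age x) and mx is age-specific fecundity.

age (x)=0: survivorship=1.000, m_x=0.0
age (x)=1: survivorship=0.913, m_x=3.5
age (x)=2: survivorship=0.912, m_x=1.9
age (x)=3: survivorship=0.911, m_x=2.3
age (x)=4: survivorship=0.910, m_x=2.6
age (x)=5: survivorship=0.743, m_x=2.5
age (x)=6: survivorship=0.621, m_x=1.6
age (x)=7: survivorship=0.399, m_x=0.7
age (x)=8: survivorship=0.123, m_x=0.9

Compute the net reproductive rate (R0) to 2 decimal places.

lx·mx by age: 0, 3.1955, 1.7328, 2.0953, 2.366, 1.8575, 0.9936, 0.2793, 0.1107
R0 = Σ lx·mx = 12.6307 → 12.63

12.63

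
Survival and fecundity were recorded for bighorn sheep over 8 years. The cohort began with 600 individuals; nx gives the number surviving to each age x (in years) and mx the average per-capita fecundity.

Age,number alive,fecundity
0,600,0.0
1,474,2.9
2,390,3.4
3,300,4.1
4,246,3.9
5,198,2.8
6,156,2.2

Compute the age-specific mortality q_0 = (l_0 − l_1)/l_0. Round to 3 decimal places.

0.210

lx = nx/n0 = nx/600: 1, 0.79, 0.65, 0.5, 0.41, 0.33, 0.26
q_0 = (l_0 − l_1) / l_0 = (1 − 0.79) / 1
     = 0.21 / 1 = 0.21 → 0.210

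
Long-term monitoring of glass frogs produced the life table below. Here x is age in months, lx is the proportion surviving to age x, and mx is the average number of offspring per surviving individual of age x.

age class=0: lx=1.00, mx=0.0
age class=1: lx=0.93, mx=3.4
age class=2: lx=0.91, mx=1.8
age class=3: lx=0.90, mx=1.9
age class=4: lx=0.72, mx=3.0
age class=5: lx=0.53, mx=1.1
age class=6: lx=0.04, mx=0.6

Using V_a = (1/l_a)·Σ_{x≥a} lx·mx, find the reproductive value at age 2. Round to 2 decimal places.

lx·mx for x ≥ 2: 1.638, 1.71, 2.16, 0.583, 0.024 → sum = 6.115
V_2 = 6.115 / l_2 = 6.115 / 0.91 = 6.71978… → 6.72

6.72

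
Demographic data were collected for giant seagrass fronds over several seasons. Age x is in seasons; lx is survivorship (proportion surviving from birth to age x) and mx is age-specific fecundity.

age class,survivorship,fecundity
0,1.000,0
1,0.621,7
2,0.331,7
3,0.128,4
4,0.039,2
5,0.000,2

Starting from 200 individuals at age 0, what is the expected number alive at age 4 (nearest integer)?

Expected survivors = N0 · l_4 = 200 × 0.039 = 7.8 → 8

8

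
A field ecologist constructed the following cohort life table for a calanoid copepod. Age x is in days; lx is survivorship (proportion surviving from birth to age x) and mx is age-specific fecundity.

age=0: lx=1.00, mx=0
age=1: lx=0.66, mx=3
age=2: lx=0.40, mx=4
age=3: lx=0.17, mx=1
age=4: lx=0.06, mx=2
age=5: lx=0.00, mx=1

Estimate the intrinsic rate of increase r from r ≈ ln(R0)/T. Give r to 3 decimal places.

0.849

R0 = Σ lx·mx = 0 + 1.98 + 1.6 + 0.17 + 0.12 + 0 = 3.87
Σ x·lx·mx = 6.17; T = 6.17/3.87 = 1.59432…
r ≈ ln(R0)/T = ln(3.87)/1.59432… = 0.8488… → 0.849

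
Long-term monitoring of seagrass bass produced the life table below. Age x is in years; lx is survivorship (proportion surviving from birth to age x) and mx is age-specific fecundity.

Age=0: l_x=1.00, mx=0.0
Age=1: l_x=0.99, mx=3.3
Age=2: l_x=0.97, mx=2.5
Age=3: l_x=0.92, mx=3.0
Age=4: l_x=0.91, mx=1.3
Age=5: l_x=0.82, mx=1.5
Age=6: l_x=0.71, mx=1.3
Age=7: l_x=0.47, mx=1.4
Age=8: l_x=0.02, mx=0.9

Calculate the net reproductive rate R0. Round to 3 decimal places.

12.464

lx·mx by age: 0, 3.267, 2.425, 2.76, 1.183, 1.23, 0.923, 0.658, 0.018
R0 = Σ lx·mx = 12.464 → 12.464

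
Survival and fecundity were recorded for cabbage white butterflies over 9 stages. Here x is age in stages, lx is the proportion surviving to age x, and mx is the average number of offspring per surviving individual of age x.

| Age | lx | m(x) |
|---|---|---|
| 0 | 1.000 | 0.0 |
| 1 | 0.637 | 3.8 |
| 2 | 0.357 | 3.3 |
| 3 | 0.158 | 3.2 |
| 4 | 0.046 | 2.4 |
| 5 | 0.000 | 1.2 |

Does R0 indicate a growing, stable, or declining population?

growing

R0 = Σ lx·mx = 0 + 2.4206 + 1.1781 + 0.5056 + 0.1104 + 0 = 4.2147
R0 > 1, so the population is growing.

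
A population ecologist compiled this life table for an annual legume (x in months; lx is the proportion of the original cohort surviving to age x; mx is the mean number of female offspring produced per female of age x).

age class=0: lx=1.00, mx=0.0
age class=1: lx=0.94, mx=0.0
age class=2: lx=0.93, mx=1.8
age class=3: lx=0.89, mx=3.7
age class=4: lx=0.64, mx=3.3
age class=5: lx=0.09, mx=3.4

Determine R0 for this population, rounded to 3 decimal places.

7.385

lx·mx by age: 0, 0, 1.674, 3.293, 2.112, 0.306
R0 = Σ lx·mx = 7.385 → 7.385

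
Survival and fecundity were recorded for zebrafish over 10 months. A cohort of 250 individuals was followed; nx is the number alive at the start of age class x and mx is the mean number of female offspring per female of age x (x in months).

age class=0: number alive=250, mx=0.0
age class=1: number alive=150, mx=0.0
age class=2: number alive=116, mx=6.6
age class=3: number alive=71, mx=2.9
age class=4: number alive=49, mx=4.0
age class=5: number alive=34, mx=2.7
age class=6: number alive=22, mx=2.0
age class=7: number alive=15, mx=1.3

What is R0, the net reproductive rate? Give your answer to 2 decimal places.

5.29

lx = nx/n0 = nx/250: 1, 0.6, 0.464, 0.284, 0.196, 0.136, 0.088, 0.06
lx·mx by age: 0, 0, 3.0624, 0.8236, 0.784, 0.3672, 0.176, 0.078
R0 = Σ lx·mx = 5.2912 → 5.29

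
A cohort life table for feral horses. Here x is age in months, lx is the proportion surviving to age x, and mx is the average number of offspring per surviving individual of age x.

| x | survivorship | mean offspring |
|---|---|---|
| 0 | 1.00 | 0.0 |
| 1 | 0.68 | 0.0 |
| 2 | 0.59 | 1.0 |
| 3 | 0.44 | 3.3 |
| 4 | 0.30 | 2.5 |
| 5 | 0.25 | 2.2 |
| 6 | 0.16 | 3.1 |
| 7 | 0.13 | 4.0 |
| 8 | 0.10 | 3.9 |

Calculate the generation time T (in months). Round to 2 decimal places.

lx·mx: 0, 0, 0.59, 1.452, 0.75, 0.55, 0.496, 0.52, 0.39 → R0 = 4.748
x·lx·mx: 0, 0, 1.18, 4.356, 3, 2.75, 2.976, 3.64, 3.12 → Σ = 21.022
T = 21.022 / 4.748 = 4.427548… → 4.43

4.43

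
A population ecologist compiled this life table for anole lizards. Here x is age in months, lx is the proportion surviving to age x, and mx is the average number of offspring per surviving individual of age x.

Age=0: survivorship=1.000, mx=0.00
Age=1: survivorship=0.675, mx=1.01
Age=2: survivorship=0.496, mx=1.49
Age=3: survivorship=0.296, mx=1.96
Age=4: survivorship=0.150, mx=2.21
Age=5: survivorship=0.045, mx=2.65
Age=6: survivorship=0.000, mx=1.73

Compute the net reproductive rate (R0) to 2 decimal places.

lx·mx by age: 0, 0.68175, 0.73904, 0.58016, 0.3315, 0.11925, 0
R0 = Σ lx·mx = 2.4517 → 2.45

2.45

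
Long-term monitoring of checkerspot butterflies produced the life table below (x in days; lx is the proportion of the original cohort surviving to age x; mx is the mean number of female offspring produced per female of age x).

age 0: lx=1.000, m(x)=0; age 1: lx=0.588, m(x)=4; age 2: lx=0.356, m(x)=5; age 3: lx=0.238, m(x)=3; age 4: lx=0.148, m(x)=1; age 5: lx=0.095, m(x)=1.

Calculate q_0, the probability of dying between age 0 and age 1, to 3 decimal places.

q_0 = (l_0 − l_1) / l_0 = (1 − 0.588) / 1
     = 0.412 / 1 = 0.412 → 0.412

0.412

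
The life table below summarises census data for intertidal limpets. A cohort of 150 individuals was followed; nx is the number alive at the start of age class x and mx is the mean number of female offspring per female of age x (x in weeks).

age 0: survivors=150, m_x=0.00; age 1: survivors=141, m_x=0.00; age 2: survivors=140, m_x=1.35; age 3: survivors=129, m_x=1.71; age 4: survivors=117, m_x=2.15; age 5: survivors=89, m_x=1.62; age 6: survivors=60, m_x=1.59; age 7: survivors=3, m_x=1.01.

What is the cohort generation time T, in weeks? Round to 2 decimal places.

lx = nx/n0 = nx/150: 1, 0.94, 0.93333…, 0.86, 0.78, 0.59333…, 0.4, 0.02
lx·mx: 0, 0, 1.26…, 1.4706, 1.677, 0.9612…, 0.636, 0.0202 → R0 = 6.025…
x·lx·mx: 0, 0, 2.52…, 4.4118, 6.708, 4.806…, 3.816, 0.1414 → Σ = 22.4032…
T = 22.4032… / 6.025… = 3.718373… → 3.72

3.72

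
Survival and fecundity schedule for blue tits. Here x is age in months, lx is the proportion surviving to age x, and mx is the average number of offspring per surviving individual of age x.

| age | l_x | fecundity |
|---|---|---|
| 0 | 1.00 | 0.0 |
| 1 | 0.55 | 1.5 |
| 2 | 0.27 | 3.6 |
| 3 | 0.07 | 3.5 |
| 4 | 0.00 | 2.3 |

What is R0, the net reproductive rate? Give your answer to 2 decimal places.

2.04

lx·mx by age: 0, 0.825, 0.972, 0.245, 0
R0 = Σ lx·mx = 2.042 → 2.04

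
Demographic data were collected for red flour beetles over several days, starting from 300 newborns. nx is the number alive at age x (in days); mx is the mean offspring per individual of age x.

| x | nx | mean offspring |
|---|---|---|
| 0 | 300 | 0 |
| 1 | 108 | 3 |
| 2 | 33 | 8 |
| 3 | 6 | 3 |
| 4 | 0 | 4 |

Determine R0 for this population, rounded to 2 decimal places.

2.02

lx = nx/n0 = nx/300: 1, 0.36, 0.11, 0.02, 0
lx·mx by age: 0, 1.08, 0.88, 0.06, 0
R0 = Σ lx·mx = 2.02 → 2.02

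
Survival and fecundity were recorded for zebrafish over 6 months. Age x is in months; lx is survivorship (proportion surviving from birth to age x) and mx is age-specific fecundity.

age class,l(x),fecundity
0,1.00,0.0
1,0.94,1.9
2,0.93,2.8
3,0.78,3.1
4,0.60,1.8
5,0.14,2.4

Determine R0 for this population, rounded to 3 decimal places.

8.224

lx·mx by age: 0, 1.786, 2.604, 2.418, 1.08, 0.336
R0 = Σ lx·mx = 8.224 → 8.224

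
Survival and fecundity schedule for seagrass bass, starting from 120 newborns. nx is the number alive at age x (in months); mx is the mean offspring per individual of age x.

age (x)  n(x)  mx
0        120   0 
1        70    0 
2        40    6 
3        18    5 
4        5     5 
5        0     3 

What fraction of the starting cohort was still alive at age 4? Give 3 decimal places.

l_4 = n_4/n_0 = 5/120 = 0.041667… → 0.042

0.042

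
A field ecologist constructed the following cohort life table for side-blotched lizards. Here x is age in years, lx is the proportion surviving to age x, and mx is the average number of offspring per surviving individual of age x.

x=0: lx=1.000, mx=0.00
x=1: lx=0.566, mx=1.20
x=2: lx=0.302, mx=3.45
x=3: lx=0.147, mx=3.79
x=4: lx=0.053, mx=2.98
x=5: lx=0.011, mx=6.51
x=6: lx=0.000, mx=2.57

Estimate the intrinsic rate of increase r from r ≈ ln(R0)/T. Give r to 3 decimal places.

R0 = Σ lx·mx = 0 + 0.6792 + 1.0419 + 0.55713 + 0.15794 + 0.07161 + 0 = 2.50778
Σ x·lx·mx = 5.4242; T = 5.4242/2.50778 = 2.16295…
r ≈ ln(R0)/T = ln(2.50778)/2.16295… = 0.42507… → 0.425

0.425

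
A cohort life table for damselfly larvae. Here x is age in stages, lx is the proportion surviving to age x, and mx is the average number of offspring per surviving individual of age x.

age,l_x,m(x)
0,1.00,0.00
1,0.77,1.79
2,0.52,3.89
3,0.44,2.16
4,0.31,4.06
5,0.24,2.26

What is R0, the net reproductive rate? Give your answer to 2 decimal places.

lx·mx by age: 0, 1.3783, 2.0228, 0.9504, 1.2586, 0.5424
R0 = Σ lx·mx = 6.1525 → 6.15

6.15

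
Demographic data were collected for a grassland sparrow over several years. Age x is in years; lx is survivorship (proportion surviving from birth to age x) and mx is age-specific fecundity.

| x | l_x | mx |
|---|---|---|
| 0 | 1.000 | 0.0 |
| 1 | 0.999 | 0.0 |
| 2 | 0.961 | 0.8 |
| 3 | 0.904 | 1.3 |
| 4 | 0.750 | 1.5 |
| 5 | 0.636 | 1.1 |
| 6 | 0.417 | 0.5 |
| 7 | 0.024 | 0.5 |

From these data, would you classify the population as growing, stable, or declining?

R0 = Σ lx·mx = 0 + 0 + 0.7688 + 1.1752 + 1.125 + 0.6996 + 0.2085 + 0.012 = 3.9891
R0 > 1, so the population is growing.

growing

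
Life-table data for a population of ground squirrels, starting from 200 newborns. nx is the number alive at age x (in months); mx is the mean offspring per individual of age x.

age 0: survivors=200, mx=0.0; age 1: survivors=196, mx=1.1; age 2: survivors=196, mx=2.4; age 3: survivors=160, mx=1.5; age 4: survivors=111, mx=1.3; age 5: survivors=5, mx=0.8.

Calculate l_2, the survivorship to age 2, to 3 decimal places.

0.980

l_2 = n_2/n_0 = 196/200 = 0.98 → 0.980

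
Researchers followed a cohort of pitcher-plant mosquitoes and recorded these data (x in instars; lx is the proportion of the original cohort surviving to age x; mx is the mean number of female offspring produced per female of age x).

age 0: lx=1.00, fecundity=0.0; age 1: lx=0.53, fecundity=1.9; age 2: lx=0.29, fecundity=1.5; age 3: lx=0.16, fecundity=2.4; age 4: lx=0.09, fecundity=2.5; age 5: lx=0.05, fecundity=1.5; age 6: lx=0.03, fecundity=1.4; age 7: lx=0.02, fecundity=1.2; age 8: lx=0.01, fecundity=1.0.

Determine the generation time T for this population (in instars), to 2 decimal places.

lx·mx: 0, 1.007, 0.435, 0.384, 0.225, 0.075, 0.042, 0.024, 0.01 → R0 = 2.202
x·lx·mx: 0, 1.007, 0.87, 1.152, 0.9, 0.375, 0.252, 0.168, 0.08 → Σ = 4.804
T = 4.804 / 2.202 = 2.181653… → 2.18

2.18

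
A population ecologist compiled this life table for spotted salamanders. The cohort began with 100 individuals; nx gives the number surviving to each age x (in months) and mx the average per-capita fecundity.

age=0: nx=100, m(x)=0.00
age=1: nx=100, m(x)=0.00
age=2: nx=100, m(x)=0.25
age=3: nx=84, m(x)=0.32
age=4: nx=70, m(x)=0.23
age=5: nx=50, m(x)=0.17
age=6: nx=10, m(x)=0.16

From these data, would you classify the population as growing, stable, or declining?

lx = nx/n0 = nx/100: 1, 1, 1, 0.84, 0.7, 0.5, 0.1
R0 = Σ lx·mx = 0 + 0 + 0.25 + 0.2688 + 0.161 + 0.085 + 0.016 = 0.7808
R0 < 1, so the population is declining.

declining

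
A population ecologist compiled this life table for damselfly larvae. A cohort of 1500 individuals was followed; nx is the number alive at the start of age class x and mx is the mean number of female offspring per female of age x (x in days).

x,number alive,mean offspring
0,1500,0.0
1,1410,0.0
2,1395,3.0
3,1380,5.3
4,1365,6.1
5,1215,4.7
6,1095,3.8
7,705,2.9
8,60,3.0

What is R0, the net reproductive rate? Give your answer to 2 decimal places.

21.28

lx = nx/n0 = nx/1500: 1, 0.94, 0.93, 0.92, 0.91, 0.81, 0.73, 0.47, 0.04
lx·mx by age: 0, 0, 2.79, 4.876, 5.551, 3.807, 2.774, 1.363, 0.12
R0 = Σ lx·mx = 21.281 → 21.28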